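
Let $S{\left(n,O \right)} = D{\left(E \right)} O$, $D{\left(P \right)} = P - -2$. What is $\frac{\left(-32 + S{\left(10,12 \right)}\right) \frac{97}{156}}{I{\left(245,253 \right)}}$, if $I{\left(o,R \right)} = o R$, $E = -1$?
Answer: $- \frac{97}{483483} \approx -0.00020063$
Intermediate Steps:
$I{\left(o,R \right)} = R o$
$D{\left(P \right)} = 2 + P$ ($D{\left(P \right)} = P + 2 = 2 + P$)
$S{\left(n,O \right)} = O$ ($S{\left(n,O \right)} = \left(2 - 1\right) O = 1 O = O$)
$\frac{\left(-32 + S{\left(10,12 \right)}\right) \frac{97}{156}}{I{\left(245,253 \right)}} = \frac{\left(-32 + 12\right) \frac{97}{156}}{253 \cdot 245} = \frac{\left(-20\right) 97 \cdot \frac{1}{156}}{61985} = \left(-20\right) \frac{97}{156} \cdot \frac{1}{61985} = \left(- \frac{485}{39}\right) \frac{1}{61985} = - \frac{97}{483483}$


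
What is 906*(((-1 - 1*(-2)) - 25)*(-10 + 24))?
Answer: -304416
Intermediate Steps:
906*(((-1 - 1*(-2)) - 25)*(-10 + 24)) = 906*(((-1 + 2) - 25)*14) = 906*((1 - 25)*14) = 906*(-24*14) = 906*(-336) = -304416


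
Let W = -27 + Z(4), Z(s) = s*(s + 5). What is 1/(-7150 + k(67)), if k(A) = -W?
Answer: -1/7159 ≈ -0.00013968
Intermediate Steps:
Z(s) = s*(5 + s)
W = 9 (W = -27 + 4*(5 + 4) = -27 + 4*9 = -27 + 36 = 9)
k(A) = -9 (k(A) = -1*9 = -9)
1/(-7150 + k(67)) = 1/(-7150 - 9) = 1/(-7159) = -1/7159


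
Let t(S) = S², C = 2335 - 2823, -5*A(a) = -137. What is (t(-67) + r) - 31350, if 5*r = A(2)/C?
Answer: -327704337/12200 ≈ -26861.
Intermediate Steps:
A(a) = 137/5 (A(a) = -⅕*(-137) = 137/5)
C = -488
r = -137/12200 (r = ((137/5)/(-488))/5 = ((137/5)*(-1/488))/5 = (⅕)*(-137/2440) = -137/12200 ≈ -0.011230)
(t(-67) + r) - 31350 = ((-67)² - 137/12200) - 31350 = (4489 - 137/12200) - 31350 = 54765663/12200 - 31350 = -327704337/12200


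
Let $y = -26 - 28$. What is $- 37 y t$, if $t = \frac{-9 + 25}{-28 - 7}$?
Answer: $- \frac{31968}{35} \approx -913.37$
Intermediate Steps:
$t = - \frac{16}{35}$ ($t = \frac{16}{-35} = 16 \left(- \frac{1}{35}\right) = - \frac{16}{35} \approx -0.45714$)
$y = -54$ ($y = -26 - 28 = -54$)
$- 37 y t = \left(-37\right) \left(-54\right) \left(- \frac{16}{35}\right) = 1998 \left(- \frac{16}{35}\right) = - \frac{31968}{35}$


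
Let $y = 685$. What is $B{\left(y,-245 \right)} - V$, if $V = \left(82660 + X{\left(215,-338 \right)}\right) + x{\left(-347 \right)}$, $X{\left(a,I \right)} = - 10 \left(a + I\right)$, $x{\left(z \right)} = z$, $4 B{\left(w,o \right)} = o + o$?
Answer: $- \frac{167331}{2} \approx -83666.0$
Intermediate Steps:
$B{\left(w,o \right)} = \frac{o}{2}$ ($B{\left(w,o \right)} = \frac{o + o}{4} = \frac{2 o}{4} = \frac{o}{2}$)
$X{\left(a,I \right)} = - 10 I - 10 a$ ($X{\left(a,I \right)} = - 10 \left(I + a\right) = - 10 I - 10 a$)
$V = 83543$ ($V = \left(82660 - -1230\right) - 347 = \left(82660 + \left(3380 - 2150\right)\right) - 347 = \left(82660 + 1230\right) - 347 = 83890 - 347 = 83543$)
$B{\left(y,-245 \right)} - V = \frac{1}{2} \left(-245\right) - 83543 = - \frac{245}{2} - 83543 = - \frac{167331}{2}$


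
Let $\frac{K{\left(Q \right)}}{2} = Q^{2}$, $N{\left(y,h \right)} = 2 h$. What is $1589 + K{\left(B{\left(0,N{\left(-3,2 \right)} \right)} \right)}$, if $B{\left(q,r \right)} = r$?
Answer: $1621$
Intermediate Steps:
$K{\left(Q \right)} = 2 Q^{2}$
$1589 + K{\left(B{\left(0,N{\left(-3,2 \right)} \right)} \right)} = 1589 + 2 \left(2 \cdot 2\right)^{2} = 1589 + 2 \cdot 4^{2} = 1589 + 2 \cdot 16 = 1589 + 32 = 1621$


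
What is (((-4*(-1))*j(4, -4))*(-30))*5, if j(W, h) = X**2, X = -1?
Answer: -600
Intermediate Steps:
j(W, h) = 1 (j(W, h) = (-1)**2 = 1)
(((-4*(-1))*j(4, -4))*(-30))*5 = ((-4*(-1)*1)*(-30))*5 = ((4*1)*(-30))*5 = (4*(-30))*5 = -120*5 = -600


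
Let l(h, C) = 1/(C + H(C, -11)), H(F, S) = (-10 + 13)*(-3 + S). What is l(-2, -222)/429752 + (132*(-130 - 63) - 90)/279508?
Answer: -725144685589/7927862053056 ≈ -0.091468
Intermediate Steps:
H(F, S) = -9 + 3*S (H(F, S) = 3*(-3 + S) = -9 + 3*S)
l(h, C) = 1/(-42 + C) (l(h, C) = 1/(C + (-9 + 3*(-11))) = 1/(C + (-9 - 33)) = 1/(C - 42) = 1/(-42 + C))
l(-2, -222)/429752 + (132*(-130 - 63) - 90)/279508 = 1/(-42 - 222*429752) + (132*(-130 - 63) - 90)/279508 = (1/429752)/(-264) + (132*(-193) - 90)*(1/279508) = -1/264*1/429752 + (-25476 - 90)*(1/279508) = -1/113454528 - 25566*1/279508 = -1/113454528 - 12783/139754 = -725144685589/7927862053056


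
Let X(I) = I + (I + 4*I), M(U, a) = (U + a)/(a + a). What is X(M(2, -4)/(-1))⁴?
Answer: 81/16 ≈ 5.0625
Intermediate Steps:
M(U, a) = (U + a)/(2*a) (M(U, a) = (U + a)/((2*a)) = (U + a)*(1/(2*a)) = (U + a)/(2*a))
X(I) = 6*I (X(I) = I + 5*I = 6*I)
X(M(2, -4)/(-1))⁴ = (6*(((½)*(2 - 4)/(-4))/(-1)))⁴ = (6*(((½)*(-¼)*(-2))*(-1)))⁴ = (6*((¼)*(-1)))⁴ = (6*(-¼))⁴ = (-3/2)⁴ = 81/16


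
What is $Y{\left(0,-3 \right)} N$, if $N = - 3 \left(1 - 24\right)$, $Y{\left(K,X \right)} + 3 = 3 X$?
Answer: $-828$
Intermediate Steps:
$Y{\left(K,X \right)} = -3 + 3 X$
$N = 69$ ($N = \left(-3\right) \left(-23\right) = 69$)
$Y{\left(0,-3 \right)} N = \left(-3 + 3 \left(-3\right)\right) 69 = \left(-3 - 9\right) 69 = \left(-12\right) 69 = -828$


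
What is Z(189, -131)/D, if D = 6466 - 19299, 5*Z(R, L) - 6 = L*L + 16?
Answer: -17183/64165 ≈ -0.26779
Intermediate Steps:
Z(R, L) = 22/5 + L²/5 (Z(R, L) = 6/5 + (L*L + 16)/5 = 6/5 + (L² + 16)/5 = 6/5 + (16 + L²)/5 = 6/5 + (16/5 + L²/5) = 22/5 + L²/5)
D = -12833
Z(189, -131)/D = (22/5 + (⅕)*(-131)²)/(-12833) = (22/5 + (⅕)*17161)*(-1/12833) = (22/5 + 17161/5)*(-1/12833) = (17183/5)*(-1/12833) = -17183/64165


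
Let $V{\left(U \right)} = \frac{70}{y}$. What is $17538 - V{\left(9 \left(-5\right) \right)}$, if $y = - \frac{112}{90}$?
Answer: $\frac{70377}{4} \approx 17594.0$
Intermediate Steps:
$y = - \frac{56}{45}$ ($y = \left(-112\right) \frac{1}{90} = - \frac{56}{45} \approx -1.2444$)
$V{\left(U \right)} = - \frac{225}{4}$ ($V{\left(U \right)} = \frac{70}{- \frac{56}{45}} = 70 \left(- \frac{45}{56}\right) = - \frac{225}{4}$)
$17538 - V{\left(9 \left(-5\right) \right)} = 17538 - - \frac{225}{4} = 17538 + \frac{225}{4} = \frac{70377}{4}$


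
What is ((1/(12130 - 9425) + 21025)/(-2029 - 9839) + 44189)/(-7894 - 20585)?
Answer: -78807774613/50792201570 ≈ -1.5516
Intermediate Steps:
((1/(12130 - 9425) + 21025)/(-2029 - 9839) + 44189)/(-7894 - 20585) = ((1/2705 + 21025)/(-11868) + 44189)/(-28479) = ((1/2705 + 21025)*(-1/11868) + 44189)*(-1/28479) = ((56872626/2705)*(-1/11868) + 44189)*(-1/28479) = (-9478771/5350490 + 44189)*(-1/28479) = (236423323839/5350490)*(-1/28479) = -78807774613/50792201570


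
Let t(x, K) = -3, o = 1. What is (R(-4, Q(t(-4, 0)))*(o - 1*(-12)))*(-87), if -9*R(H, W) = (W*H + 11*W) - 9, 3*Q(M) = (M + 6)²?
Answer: 1508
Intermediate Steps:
Q(M) = (6 + M)²/3 (Q(M) = (M + 6)²/3 = (6 + M)²/3)
R(H, W) = 1 - 11*W/9 - H*W/9 (R(H, W) = -((W*H + 11*W) - 9)/9 = -((H*W + 11*W) - 9)/9 = -((11*W + H*W) - 9)/9 = -(-9 + 11*W + H*W)/9 = 1 - 11*W/9 - H*W/9)
(R(-4, Q(t(-4, 0)))*(o - 1*(-12)))*(-87) = ((1 - 11*(6 - 3)²/27 - ⅑*(-4)*(6 - 3)²/3)*(1 - 1*(-12)))*(-87) = ((1 - 11*3²/27 - ⅑*(-4)*(⅓)*3²)*(1 + 12))*(-87) = ((1 - 11*9/27 - ⅑*(-4)*(⅓)*9)*13)*(-87) = ((1 - 11/9*3 - ⅑*(-4)*3)*13)*(-87) = ((1 - 11/3 + 4/3)*13)*(-87) = -4/3*13*(-87) = -52/3*(-87) = 1508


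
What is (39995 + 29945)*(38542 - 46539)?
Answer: -559310180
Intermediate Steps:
(39995 + 29945)*(38542 - 46539) = 69940*(-7997) = -559310180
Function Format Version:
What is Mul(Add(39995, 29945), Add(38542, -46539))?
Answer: -559310180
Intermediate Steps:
Mul(Add(39995, 29945), Add(38542, -46539)) = Mul(69940, -7997) = -559310180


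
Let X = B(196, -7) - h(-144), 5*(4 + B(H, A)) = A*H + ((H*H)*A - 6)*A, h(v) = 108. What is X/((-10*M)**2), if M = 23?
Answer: 940247/132250 ≈ 7.1096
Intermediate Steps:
B(H, A) = -4 + A*H/5 + A*(-6 + A*H**2)/5 (B(H, A) = -4 + (A*H + ((H*H)*A - 6)*A)/5 = -4 + (A*H + (H**2*A - 6)*A)/5 = -4 + (A*H + (A*H**2 - 6)*A)/5 = -4 + (A*H + (-6 + A*H**2)*A)/5 = -4 + (A*H + A*(-6 + A*H**2))/5 = -4 + (A*H/5 + A*(-6 + A*H**2)/5) = -4 + A*H/5 + A*(-6 + A*H**2)/5)
X = 1880494/5 (X = (-4 - 6/5*(-7) + (1/5)*(-7)*196 + (1/5)*(-7)**2*196**2) - 1*108 = (-4 + 42/5 - 1372/5 + (1/5)*49*38416) - 108 = (-4 + 42/5 - 1372/5 + 1882384/5) - 108 = 1881034/5 - 108 = 1880494/5 ≈ 3.7610e+5)
X/((-10*M)**2) = 1880494/(5*((-10*23)**2)) = 1880494/(5*((-230)**2)) = (1880494/5)/52900 = (1880494/5)*(1/52900) = 940247/132250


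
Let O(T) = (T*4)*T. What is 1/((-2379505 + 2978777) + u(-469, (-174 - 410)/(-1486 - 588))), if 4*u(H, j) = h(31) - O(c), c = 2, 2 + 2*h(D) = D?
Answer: 8/4794173 ≈ 1.6687e-6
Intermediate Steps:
h(D) = -1 + D/2
O(T) = 4*T² (O(T) = (4*T)*T = 4*T²)
u(H, j) = -3/8 (u(H, j) = ((-1 + (½)*31) - 4*2²)/4 = ((-1 + 31/2) - 4*4)/4 = (29/2 - 1*16)/4 = (29/2 - 16)/4 = (¼)*(-3/2) = -3/8)
1/((-2379505 + 2978777) + u(-469, (-174 - 410)/(-1486 - 588))) = 1/((-2379505 + 2978777) - 3/8) = 1/(599272 - 3/8) = 1/(4794173/8) = 8/4794173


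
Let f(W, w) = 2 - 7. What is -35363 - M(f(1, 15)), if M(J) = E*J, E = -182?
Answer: -36273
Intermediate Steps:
f(W, w) = -5
M(J) = -182*J
-35363 - M(f(1, 15)) = -35363 - (-182)*(-5) = -35363 - 1*910 = -35363 - 910 = -36273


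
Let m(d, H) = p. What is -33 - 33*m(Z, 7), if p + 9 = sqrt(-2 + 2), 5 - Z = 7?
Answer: 264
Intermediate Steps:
Z = -2 (Z = 5 - 1*7 = 5 - 7 = -2)
p = -9 (p = -9 + sqrt(-2 + 2) = -9 + sqrt(0) = -9 + 0 = -9)
m(d, H) = -9
-33 - 33*m(Z, 7) = -33 - 33*(-9) = -33 + 297 = 264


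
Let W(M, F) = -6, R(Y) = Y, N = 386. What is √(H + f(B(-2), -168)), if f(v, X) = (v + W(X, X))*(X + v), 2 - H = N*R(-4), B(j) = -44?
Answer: √12146 ≈ 110.21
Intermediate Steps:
H = 1546 (H = 2 - 386*(-4) = 2 - 1*(-1544) = 2 + 1544 = 1546)
f(v, X) = (-6 + v)*(X + v) (f(v, X) = (v - 6)*(X + v) = (-6 + v)*(X + v))
√(H + f(B(-2), -168)) = √(1546 + ((-44)² - 6*(-168) - 6*(-44) - 168*(-44))) = √(1546 + (1936 + 1008 + 264 + 7392)) = √(1546 + 10600) = √12146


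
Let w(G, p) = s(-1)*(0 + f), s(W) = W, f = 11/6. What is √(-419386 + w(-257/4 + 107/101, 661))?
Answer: I*√15097962/6 ≈ 647.6*I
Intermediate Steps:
f = 11/6 (f = 11*(⅙) = 11/6 ≈ 1.8333)
w(G, p) = -11/6 (w(G, p) = -(0 + 11/6) = -1*11/6 = -11/6)
√(-419386 + w(-257/4 + 107/101, 661)) = √(-419386 - 11/6) = √(-2516327/6) = I*√15097962/6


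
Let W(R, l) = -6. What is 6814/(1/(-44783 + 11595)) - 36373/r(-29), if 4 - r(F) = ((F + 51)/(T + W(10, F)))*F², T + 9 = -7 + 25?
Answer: -4181384552561/18490 ≈ -2.2614e+8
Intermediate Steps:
T = 9 (T = -9 + (-7 + 25) = -9 + 18 = 9)
r(F) = 4 - F²*(17 + F/3) (r(F) = 4 - (F + 51)/(9 - 6)*F² = 4 - (51 + F)/3*F² = 4 - (51 + F)*(⅓)*F² = 4 - (17 + F/3)*F² = 4 - F²*(17 + F/3))
6814/(1/(-44783 + 11595)) - 36373/r(-29) = 6814/(1/(-44783 + 11595)) - 36373/(4 - 17*(-29)² - ⅓*(-29)³) = 6814/(1/(-33188)) - 36373/(4 - 17*841 - ⅓*(-24389)) = 6814/(-1/33188) - 36373/(4 - 14297 + 24389/3) = 6814*(-33188) - 36373/(-18490/3) = -226143032 - 36373*(-3/18490) = -226143032 + 109119/18490 = -4181384552561/18490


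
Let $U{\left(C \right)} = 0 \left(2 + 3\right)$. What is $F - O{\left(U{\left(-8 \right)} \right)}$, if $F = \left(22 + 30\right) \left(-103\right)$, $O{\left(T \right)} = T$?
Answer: $-5356$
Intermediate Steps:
$U{\left(C \right)} = 0$ ($U{\left(C \right)} = 0 \cdot 5 = 0$)
$F = -5356$ ($F = 52 \left(-103\right) = -5356$)
$F - O{\left(U{\left(-8 \right)} \right)} = -5356 - 0 = -5356 + 0 = -5356$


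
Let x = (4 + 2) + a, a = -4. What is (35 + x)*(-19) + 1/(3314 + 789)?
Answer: -2884408/4103 ≈ -703.00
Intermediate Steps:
x = 2 (x = (4 + 2) - 4 = 6 - 4 = 2)
(35 + x)*(-19) + 1/(3314 + 789) = (35 + 2)*(-19) + 1/(3314 + 789) = 37*(-19) + 1/4103 = -703 + 1/4103 = -2884408/4103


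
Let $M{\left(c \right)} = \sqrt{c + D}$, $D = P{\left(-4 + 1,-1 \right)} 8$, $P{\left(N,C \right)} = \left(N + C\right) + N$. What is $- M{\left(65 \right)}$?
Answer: $-3$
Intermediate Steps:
$P{\left(N,C \right)} = C + 2 N$ ($P{\left(N,C \right)} = \left(C + N\right) + N = C + 2 N$)
$D = -56$ ($D = \left(-1 + 2 \left(-4 + 1\right)\right) 8 = \left(-1 + 2 \left(-3\right)\right) 8 = \left(-1 - 6\right) 8 = \left(-7\right) 8 = -56$)
$M{\left(c \right)} = \sqrt{-56 + c}$ ($M{\left(c \right)} = \sqrt{c - 56} = \sqrt{-56 + c}$)
$- M{\left(65 \right)} = - \sqrt{-56 + 65} = - \sqrt{9} = \left(-1\right) 3 = -3$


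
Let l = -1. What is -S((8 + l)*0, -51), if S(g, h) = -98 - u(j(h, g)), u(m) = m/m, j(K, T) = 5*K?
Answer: 99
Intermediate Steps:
u(m) = 1
S(g, h) = -99 (S(g, h) = -98 - 1*1 = -98 - 1 = -99)
-S((8 + l)*0, -51) = -1*(-99) = 99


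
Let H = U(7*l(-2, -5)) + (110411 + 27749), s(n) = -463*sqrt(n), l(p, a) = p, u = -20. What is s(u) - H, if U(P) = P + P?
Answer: -138132 - 926*I*sqrt(5) ≈ -1.3813e+5 - 2070.6*I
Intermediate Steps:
U(P) = 2*P
H = 138132 (H = 2*(7*(-2)) + (110411 + 27749) = 2*(-14) + 138160 = -28 + 138160 = 138132)
s(u) - H = -926*I*sqrt(5) - 1*138132 = -926*I*sqrt(5) - 138132 = -138132 - 926*I*sqrt(5)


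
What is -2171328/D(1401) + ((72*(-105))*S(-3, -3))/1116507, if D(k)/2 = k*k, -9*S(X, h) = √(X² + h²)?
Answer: -361888/654267 + 120*√2/53167 ≈ -0.54993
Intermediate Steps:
S(X, h) = -√(X² + h²)/9
D(k) = 2*k² (D(k) = 2*(k*k) = 2*k²)
-2171328/D(1401) + ((72*(-105))*S(-3, -3))/1116507 = -2171328/(2*1401²) + ((72*(-105))*(-√((-3)² + (-3)²)/9))/1116507 = -2171328/(2*1962801) - (-840)*√(9 + 9)*(1/1116507) = -2171328/3925602 - (-840)*√18*(1/1116507) = -2171328*1/3925602 - (-840)*3*√2*(1/1116507) = -361888/654267 - (-2520)*√2*(1/1116507) = -361888/654267 + (2520*√2)*(1/1116507) = -361888/654267 + 120*√2/53167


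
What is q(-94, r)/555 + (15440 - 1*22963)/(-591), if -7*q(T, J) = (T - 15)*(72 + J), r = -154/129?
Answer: 1452889147/98729505 ≈ 14.716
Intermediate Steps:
r = -154/129 (r = -154*1/129 = -154/129 ≈ -1.1938)
q(T, J) = -(-15 + T)*(72 + J)/7 (q(T, J) = -(T - 15)*(72 + J)/7 = -(-15 + T)*(72 + J)/7)
q(-94, r)/555 + (15440 - 1*22963)/(-591) = (1080/7 - 72/7*(-94) + (15/7)*(-154/129) - 1/7*(-154/129)*(-94))/555 + (15440 - 1*22963)/(-591) = (1080/7 + 6768/7 - 110/43 - 2068/129)*(1/555) + (15440 - 22963)*(-1/591) = (995606/903)*(1/555) - 7523*(-1/591) = 995606/501165 + 7523/591 = 1452889147/98729505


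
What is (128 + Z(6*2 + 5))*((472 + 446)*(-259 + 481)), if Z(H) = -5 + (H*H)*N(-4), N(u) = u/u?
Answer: 83963952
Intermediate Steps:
N(u) = 1
Z(H) = -5 + H² (Z(H) = -5 + (H*H)*1 = -5 + H²*1 = -5 + H²)
(128 + Z(6*2 + 5))*((472 + 446)*(-259 + 481)) = (128 + (-5 + (6*2 + 5)²))*((472 + 446)*(-259 + 481)) = (128 + (-5 + (12 + 5)²))*(918*222) = (128 + (-5 + 17²))*203796 = (128 + (-5 + 289))*203796 = (128 + 284)*203796 = 412*203796 = 83963952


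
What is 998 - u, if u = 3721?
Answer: -2723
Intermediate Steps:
998 - u = 998 - 1*3721 = 998 - 3721 = -2723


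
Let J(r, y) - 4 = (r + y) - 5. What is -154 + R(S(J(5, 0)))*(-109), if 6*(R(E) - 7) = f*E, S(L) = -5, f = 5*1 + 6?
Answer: 493/6 ≈ 82.167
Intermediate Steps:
J(r, y) = -1 + r + y (J(r, y) = 4 + ((r + y) - 5) = 4 + (-5 + r + y) = -1 + r + y)
f = 11 (f = 5 + 6 = 11)
R(E) = 7 + 11*E/6 (R(E) = 7 + (11*E)/6 = 7 + 11*E/6)
-154 + R(S(J(5, 0)))*(-109) = -154 + (7 + (11/6)*(-5))*(-109) = -154 + (7 - 55/6)*(-109) = -154 - 13/6*(-109) = -154 + 1417/6 = 493/6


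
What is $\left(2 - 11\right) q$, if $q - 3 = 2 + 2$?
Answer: $-63$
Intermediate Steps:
$q = 7$ ($q = 3 + \left(2 + 2\right) = 3 + 4 = 7$)
$\left(2 - 11\right) q = \left(2 - 11\right) 7 = \left(-9\right) 7 = -63$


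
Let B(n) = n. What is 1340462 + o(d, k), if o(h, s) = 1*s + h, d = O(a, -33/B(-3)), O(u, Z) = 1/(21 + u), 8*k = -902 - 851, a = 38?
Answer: 632594645/472 ≈ 1.3402e+6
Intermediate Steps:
k = -1753/8 (k = (-902 - 851)/8 = (⅛)*(-1753) = -1753/8 ≈ -219.13)
d = 1/59 (d = 1/(21 + 38) = 1/59 ≈ 0.016949)
o(h, s) = h + s (o(h, s) = s + h = h + s)
1340462 + o(d, k) = 1340462 + (1/59 - 1753/8) = 1340462 - 103419/472 = 632594645/472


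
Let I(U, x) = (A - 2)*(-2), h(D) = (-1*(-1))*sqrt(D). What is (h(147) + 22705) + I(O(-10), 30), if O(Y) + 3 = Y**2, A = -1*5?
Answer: 22719 + 7*sqrt(3) ≈ 22731.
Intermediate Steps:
A = -5
h(D) = sqrt(D) (h(D) = 1*sqrt(D) = sqrt(D))
O(Y) = -3 + Y**2
I(U, x) = 14 (I(U, x) = (-5 - 2)*(-2) = -7*(-2) = 14)
(h(147) + 22705) + I(O(-10), 30) = (sqrt(147) + 22705) + 14 = (7*sqrt(3) + 22705) + 14 = (22705 + 7*sqrt(3)) + 14 = 22719 + 7*sqrt(3)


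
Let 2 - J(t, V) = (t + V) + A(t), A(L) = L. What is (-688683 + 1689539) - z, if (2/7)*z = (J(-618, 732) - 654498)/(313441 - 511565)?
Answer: 49572826293/49531 ≈ 1.0008e+6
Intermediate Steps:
J(t, V) = 2 - V - 2*t (J(t, V) = 2 - ((t + V) + t) = 2 - ((V + t) + t) = 2 - (V + 2*t) = 2 + (-V - 2*t) = 2 - V - 2*t)
z = 572243/49531 (z = 7*(((2 - 1*732 - 2*(-618)) - 654498)/(313441 - 511565))/2 = 7*(((2 - 732 + 1236) - 654498)/(-198124))/2 = 7*((506 - 654498)*(-1/198124))/2 = 7*(-653992*(-1/198124))/2 = (7/2)*(163498/49531) = 572243/49531 ≈ 11.553)
(-688683 + 1689539) - z = (-688683 + 1689539) - 1*572243/49531 = 1000856 - 572243/49531 = 49572826293/49531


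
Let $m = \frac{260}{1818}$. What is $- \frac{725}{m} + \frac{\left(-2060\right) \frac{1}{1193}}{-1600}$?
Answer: $- \frac{6289733261}{1240720} \approx -5069.4$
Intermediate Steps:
$m = \frac{130}{909}$ ($m = 260 \cdot \frac{1}{1818} = \frac{130}{909} \approx 0.14301$)
$- \frac{725}{m} + \frac{\left(-2060\right) \frac{1}{1193}}{-1600} = - \frac{725}{\frac{130}{909}} + \frac{\left(-2060\right) \frac{1}{1193}}{-1600} = \left(-725\right) \frac{909}{130} + \left(-2060\right) \frac{1}{1193} \left(- \frac{1}{1600}\right) = - \frac{131805}{26} - - \frac{103}{95440} = - \frac{131805}{26} + \frac{103}{95440} = - \frac{6289733261}{1240720}$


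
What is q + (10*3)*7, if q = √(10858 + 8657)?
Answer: 210 + √19515 ≈ 349.70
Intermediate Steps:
q = √19515 ≈ 139.70
q + (10*3)*7 = √19515 + (10*3)*7 = √19515 + 30*7 = √19515 + 210 = 210 + √19515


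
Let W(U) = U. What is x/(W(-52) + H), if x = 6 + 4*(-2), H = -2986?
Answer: 1/1519 ≈ 0.00065833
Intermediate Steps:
x = -2 (x = 6 - 8 = -2)
x/(W(-52) + H) = -2/(-52 - 2986) = -2/(-3038) = -1/3038*(-2) = 1/1519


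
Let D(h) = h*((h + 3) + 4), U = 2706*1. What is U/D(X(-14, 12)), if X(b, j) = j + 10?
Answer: 123/29 ≈ 4.2414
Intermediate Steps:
X(b, j) = 10 + j
U = 2706
D(h) = h*(7 + h) (D(h) = h*((3 + h) + 4) = h*(7 + h))
U/D(X(-14, 12)) = 2706/(((10 + 12)*(7 + (10 + 12)))) = 2706/((22*(7 + 22))) = 2706/((22*29)) = 2706/638 = 2706*(1/638) = 123/29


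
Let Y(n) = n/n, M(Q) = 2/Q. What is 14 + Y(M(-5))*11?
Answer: 25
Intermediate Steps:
Y(n) = 1
14 + Y(M(-5))*11 = 14 + 1*11 = 14 + 11 = 25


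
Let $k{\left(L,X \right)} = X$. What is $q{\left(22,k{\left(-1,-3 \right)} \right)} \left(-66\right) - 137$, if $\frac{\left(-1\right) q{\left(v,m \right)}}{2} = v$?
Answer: $2767$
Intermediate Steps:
$q{\left(v,m \right)} = - 2 v$
$q{\left(22,k{\left(-1,-3 \right)} \right)} \left(-66\right) - 137 = \left(-2\right) 22 \left(-66\right) - 137 = \left(-44\right) \left(-66\right) - 137 = 2904 - 137 = 2767$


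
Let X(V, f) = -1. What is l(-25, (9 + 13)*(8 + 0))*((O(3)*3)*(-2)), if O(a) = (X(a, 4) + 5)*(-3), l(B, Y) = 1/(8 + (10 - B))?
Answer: 72/43 ≈ 1.6744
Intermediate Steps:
l(B, Y) = 1/(18 - B)
O(a) = -12 (O(a) = (-1 + 5)*(-3) = 4*(-3) = -12)
l(-25, (9 + 13)*(8 + 0))*((O(3)*3)*(-2)) = (-1/(-18 - 25))*(-12*3*(-2)) = (-1/(-43))*(-36*(-2)) = -1*(-1/43)*72 = (1/43)*72 = 72/43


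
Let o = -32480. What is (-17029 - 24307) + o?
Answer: -73816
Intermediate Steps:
(-17029 - 24307) + o = (-17029 - 24307) - 32480 = -41336 - 32480 = -73816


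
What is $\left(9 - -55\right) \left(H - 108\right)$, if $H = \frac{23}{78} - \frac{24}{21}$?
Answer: $- \frac{1901792}{273} \approx -6966.3$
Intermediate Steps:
$H = - \frac{463}{546}$ ($H = 23 \cdot \frac{1}{78} - \frac{8}{7} = \frac{23}{78} - \frac{8}{7} = - \frac{463}{546} \approx -0.84799$)
$\left(9 - -55\right) \left(H - 108\right) = \left(9 - -55\right) \left(- \frac{463}{546} - 108\right) = \left(9 + 55\right) \left(- \frac{59431}{546}\right) = 64 \left(- \frac{59431}{546}\right) = - \frac{1901792}{273}$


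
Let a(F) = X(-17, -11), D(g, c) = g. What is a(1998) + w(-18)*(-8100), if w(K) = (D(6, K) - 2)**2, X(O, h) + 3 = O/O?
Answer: -129602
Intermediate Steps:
X(O, h) = -2 (X(O, h) = -3 + O/O = -3 + 1 = -2)
a(F) = -2
w(K) = 16 (w(K) = (6 - 2)**2 = 4**2 = 16)
a(1998) + w(-18)*(-8100) = -2 + 16*(-8100) = -2 - 129600 = -129602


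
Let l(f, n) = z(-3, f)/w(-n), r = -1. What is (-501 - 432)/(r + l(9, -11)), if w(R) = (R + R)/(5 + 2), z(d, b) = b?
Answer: -20526/41 ≈ -500.63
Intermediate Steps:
w(R) = 2*R/7 (w(R) = (2*R)/7 = (2*R)*(1/7) = 2*R/7)
l(f, n) = -7*f/(2*n) (l(f, n) = f/((2*(-n)/7)) = f/((-2*n/7)) = f*(-7/(2*n)) = -7*f/(2*n))
(-501 - 432)/(r + l(9, -11)) = (-501 - 432)/(-1 - 7/2*9/(-11)) = -933/(-1 - 7/2*9*(-1/11)) = -933/(-1 + 63/22) = -933/41/22 = -933*22/41 = -20526/41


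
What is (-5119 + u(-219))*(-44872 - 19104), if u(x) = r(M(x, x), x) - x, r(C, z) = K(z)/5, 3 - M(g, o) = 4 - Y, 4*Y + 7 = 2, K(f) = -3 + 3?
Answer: 313482400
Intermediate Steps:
K(f) = 0
Y = -5/4 (Y = -7/4 + (1/4)*2 = -7/4 + 1/2 = -5/4 ≈ -1.2500)
M(g, o) = -9/4 (M(g, o) = 3 - (4 - 1*(-5/4)) = 3 - (4 + 5/4) = 3 - 1*21/4 = 3 - 21/4 = -9/4)
r(C, z) = 0 (r(C, z) = 0/5 = 0*(1/5) = 0)
u(x) = -x (u(x) = 0 - x = -x)
(-5119 + u(-219))*(-44872 - 19104) = (-5119 - 1*(-219))*(-44872 - 19104) = (-5119 + 219)*(-63976) = -4900*(-63976) = 313482400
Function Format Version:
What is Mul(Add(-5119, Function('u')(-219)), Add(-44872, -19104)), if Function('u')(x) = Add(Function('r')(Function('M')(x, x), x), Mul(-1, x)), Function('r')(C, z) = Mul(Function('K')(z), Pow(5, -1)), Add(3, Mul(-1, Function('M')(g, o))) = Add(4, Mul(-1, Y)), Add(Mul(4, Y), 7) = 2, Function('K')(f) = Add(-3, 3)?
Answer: 313482400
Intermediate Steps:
Function('K')(f) = 0
Y = Rational(-5, 4) (Y = Add(Rational(-7, 4), Mul(Rational(1, 4), 2)) = Add(Rational(-7, 4), Rational(1, 2)) = Rational(-5, 4) ≈ -1.2500)
Function('M')(g, o) = Rational(-9, 4) (Function('M')(g, o) = Add(3, Mul(-1, Add(4, Mul(-1, Rational(-5, 4))))) = Add(3, Mul(-1, Add(4, Rational(5, 4)))) = Add(3, Mul(-1, Rational(21, 4))) = Add(3, Rational(-21, 4)) = Rational(-9, 4))
Function('r')(C, z) = 0 (Function('r')(C, z) = Mul(0, Pow(5, -1)) = Mul(0, Rational(1, 5)) = 0)
Function('u')(x) = Mul(-1, x) (Function('u')(x) = Add(0, Mul(-1, x)) = Mul(-1, x))
Mul(Add(-5119, Function('u')(-219)), Add(-44872, -19104)) = Mul(Add(-5119, Mul(-1, -219)), Add(-44872, -19104)) = Mul(Add(-5119, 219), -63976) = Mul(-4900, -63976) = 313482400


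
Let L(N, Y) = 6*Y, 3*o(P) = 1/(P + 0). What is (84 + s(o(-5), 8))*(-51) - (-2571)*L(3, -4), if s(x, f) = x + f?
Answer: -331963/5 ≈ -66393.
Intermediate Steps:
o(P) = 1/(3*P) (o(P) = 1/(3*(P + 0)) = 1/(3*P))
s(x, f) = f + x
(84 + s(o(-5), 8))*(-51) - (-2571)*L(3, -4) = (84 + (8 + (1/3)/(-5)))*(-51) - (-2571)*6*(-4) = (84 + (8 + (1/3)*(-1/5)))*(-51) - (-2571)*(-24) = (84 + (8 - 1/15))*(-51) - 1*61704 = (84 + 119/15)*(-51) - 61704 = (1379/15)*(-51) - 61704 = -23443/5 - 61704 = -331963/5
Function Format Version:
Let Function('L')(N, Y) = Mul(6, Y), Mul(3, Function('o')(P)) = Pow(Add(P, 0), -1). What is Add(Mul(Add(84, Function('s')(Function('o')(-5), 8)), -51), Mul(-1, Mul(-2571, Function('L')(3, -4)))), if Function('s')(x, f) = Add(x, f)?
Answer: Rational(-331963, 5) ≈ -66393.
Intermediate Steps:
Function('o')(P) = Mul(Rational(1, 3), Pow(P, -1)) (Function('o')(P) = Mul(Rational(1, 3), Pow(Add(P, 0), -1)) = Mul(Rational(1, 3), Pow(P, -1)))
Function('s')(x, f) = Add(f, x)
Add(Mul(Add(84, Function('s')(Function('o')(-5), 8)), -51), Mul(-1, Mul(-2571, Function('L')(3, -4)))) = Add(Mul(Add(84, Add(8, Mul(Rational(1, 3), Pow(-5, -1)))), -51), Mul(-1, Mul(-2571, Mul(6, -4)))) = Add(Mul(Add(84, Add(8, Mul(Rational(1, 3), Rational(-1, 5)))), -51), Mul(-1, Mul(-2571, -24))) = Add(Mul(Add(84, Add(8, Rational(-1, 15))), -51), Mul(-1, 61704)) = Add(Mul(Add(84, Rational(119, 15)), -51), -61704) = Add(Mul(Rational(1379, 15), -51), -61704) = Add(Rational(-23443, 5), -61704) = Rational(-331963, 5)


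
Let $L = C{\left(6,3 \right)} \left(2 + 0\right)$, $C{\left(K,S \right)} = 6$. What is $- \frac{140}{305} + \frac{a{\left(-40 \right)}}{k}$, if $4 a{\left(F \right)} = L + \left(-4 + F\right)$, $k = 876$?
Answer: $- \frac{6254}{13359} \approx -0.46815$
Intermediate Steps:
$L = 12$ ($L = 6 \left(2 + 0\right) = 6 \cdot 2 = 12$)
$a{\left(F \right)} = 2 + \frac{F}{4}$ ($a{\left(F \right)} = \frac{12 + \left(-4 + F\right)}{4} = \frac{8 + F}{4} = 2 + \frac{F}{4}$)
$- \frac{140}{305} + \frac{a{\left(-40 \right)}}{k} = - \frac{140}{305} + \frac{2 + \frac{1}{4} \left(-40\right)}{876} = \left(-140\right) \frac{1}{305} + \left(2 - 10\right) \frac{1}{876} = - \frac{28}{61} - \frac{2}{219} = - \frac{6254}{13359}$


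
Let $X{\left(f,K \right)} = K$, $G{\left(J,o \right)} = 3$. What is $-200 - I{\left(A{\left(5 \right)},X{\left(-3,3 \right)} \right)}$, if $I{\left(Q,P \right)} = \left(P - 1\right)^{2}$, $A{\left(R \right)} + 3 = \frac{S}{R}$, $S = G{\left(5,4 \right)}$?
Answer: $-204$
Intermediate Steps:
$S = 3$
$A{\left(R \right)} = -3 + \frac{3}{R}$
$I{\left(Q,P \right)} = \left(-1 + P\right)^{2}$
$-200 - I{\left(A{\left(5 \right)},X{\left(-3,3 \right)} \right)} = -200 - \left(-1 + 3\right)^{2} = -200 - 2^{2} = -200 - 4 = -204$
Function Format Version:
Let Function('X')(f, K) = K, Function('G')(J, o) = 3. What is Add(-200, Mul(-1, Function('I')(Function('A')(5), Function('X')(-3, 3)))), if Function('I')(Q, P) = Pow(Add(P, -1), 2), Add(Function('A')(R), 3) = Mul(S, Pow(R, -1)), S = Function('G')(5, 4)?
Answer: -204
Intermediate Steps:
S = 3
Function('A')(R) = Add(-3, Mul(3, Pow(R, -1)))
Function('I')(Q, P) = Pow(Add(-1, P), 2)
Add(-200, Mul(-1, Function('I')(Function('A')(5), Function('X')(-3, 3)))) = Add(-200, Mul(-1, Pow(Add(-1, 3), 2))) = Add(-200, Mul(-1, Pow(2, 2))) = Add(-200, Mul(-1, 4)) = Add(-200, -4) = -204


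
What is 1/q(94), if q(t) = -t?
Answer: -1/94 ≈ -0.010638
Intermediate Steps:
1/q(94) = 1/(-1*94) = 1/(-94) = -1/94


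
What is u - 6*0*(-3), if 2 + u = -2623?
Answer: -2625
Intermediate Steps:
u = -2625 (u = -2 - 2623 = -2625)
u - 6*0*(-3) = -2625 - 6*0*(-3) = -2625 + 0*(-3) = -2625 + 0 = -2625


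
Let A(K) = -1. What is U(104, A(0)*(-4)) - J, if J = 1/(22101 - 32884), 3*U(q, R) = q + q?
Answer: 2242867/32349 ≈ 69.333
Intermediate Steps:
U(q, R) = 2*q/3 (U(q, R) = (q + q)/3 = (2*q)/3 = 2*q/3)
J = -1/10783 (J = 1/(-10783) = -1/10783 ≈ -9.2739e-5)
U(104, A(0)*(-4)) - J = (⅔)*104 - 1*(-1/10783) = 208/3 + 1/10783 = 2242867/32349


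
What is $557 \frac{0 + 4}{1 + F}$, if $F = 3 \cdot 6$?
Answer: $\frac{2228}{19} \approx 117.26$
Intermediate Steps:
$F = 18$
$557 \frac{0 + 4}{1 + F} = 557 \frac{0 + 4}{1 + 18} = 557 \cdot \frac{4}{19} = \frac{2228}{19}$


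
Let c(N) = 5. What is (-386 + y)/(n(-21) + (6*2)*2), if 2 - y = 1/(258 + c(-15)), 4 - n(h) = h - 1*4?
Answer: -100993/13939 ≈ -7.2454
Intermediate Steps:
n(h) = 8 - h (n(h) = 4 - (h - 1*4) = 4 - (h - 4) = 4 - (-4 + h) = 4 + (4 - h) = 8 - h)
y = 525/263 (y = 2 - 1/(258 + 5) = 2 - 1/263 = 525/263 ≈ 1.9962)
(-386 + y)/(n(-21) + (6*2)*2) = (-386 + 525/263)/((8 - 1*(-21)) + (6*2)*2) = -100993/(263*((8 + 21) + 12*2)) = -100993/(263*(29 + 24)) = -100993/263/53 = -100993/263*1/53 = -100993/13939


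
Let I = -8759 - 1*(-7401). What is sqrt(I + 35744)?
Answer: sqrt(34386) ≈ 185.43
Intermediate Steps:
I = -1358 (I = -8759 + 7401 = -1358)
sqrt(I + 35744) = sqrt(-1358 + 35744) = sqrt(34386)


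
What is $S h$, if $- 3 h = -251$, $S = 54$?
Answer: $4518$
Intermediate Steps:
$h = \frac{251}{3}$ ($h = \left(- \frac{1}{3}\right) \left(-251\right) = \frac{251}{3} \approx 83.667$)
$S h = 54 \cdot \frac{251}{3} = 4518$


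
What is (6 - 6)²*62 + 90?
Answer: 90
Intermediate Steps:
(6 - 6)²*62 + 90 = 0²*62 + 90 = 0*62 + 90 = 0 + 90 = 90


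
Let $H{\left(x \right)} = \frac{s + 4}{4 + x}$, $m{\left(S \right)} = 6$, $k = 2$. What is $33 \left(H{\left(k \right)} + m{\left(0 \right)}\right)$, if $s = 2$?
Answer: $231$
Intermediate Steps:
$H{\left(x \right)} = \frac{6}{4 + x}$ ($H{\left(x \right)} = \frac{2 + 4}{4 + x} = \frac{6}{4 + x}$)
$33 \left(H{\left(k \right)} + m{\left(0 \right)}\right) = 33 \left(\frac{6}{4 + 2} + 6\right) = 33 \left(\frac{6}{6} + 6\right) = 33 \left(6 \cdot \frac{1}{6} + 6\right) = 33 \left(1 + 6\right) = 33 \cdot 7 = 231$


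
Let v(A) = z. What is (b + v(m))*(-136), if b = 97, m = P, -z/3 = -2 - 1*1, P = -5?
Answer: -14416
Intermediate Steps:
z = 9 (z = -3*(-2 - 1*1) = -3*(-2 - 1) = -3*(-3) = 9)
m = -5
v(A) = 9
(b + v(m))*(-136) = (97 + 9)*(-136) = 106*(-136) = -14416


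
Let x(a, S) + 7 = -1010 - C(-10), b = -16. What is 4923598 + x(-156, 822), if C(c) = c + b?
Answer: 4922607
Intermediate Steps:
C(c) = -16 + c (C(c) = c - 16 = -16 + c)
x(a, S) = -991 (x(a, S) = -7 + (-1010 - (-16 - 10)) = -7 + (-1010 - 1*(-26)) = -7 + (-1010 + 26) = -7 - 984 = -991)
4923598 + x(-156, 822) = 4923598 - 991 = 4922607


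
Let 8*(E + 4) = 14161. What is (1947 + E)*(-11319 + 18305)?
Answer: 103759565/4 ≈ 2.5940e+7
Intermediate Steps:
E = 14129/8 (E = -4 + (⅛)*14161 = -4 + 14161/8 = 14129/8 ≈ 1766.1)
(1947 + E)*(-11319 + 18305) = (1947 + 14129/8)*(-11319 + 18305) = (29705/8)*6986 = 103759565/4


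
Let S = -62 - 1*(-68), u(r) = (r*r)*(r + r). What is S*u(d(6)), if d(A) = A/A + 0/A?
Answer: 12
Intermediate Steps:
d(A) = 1 (d(A) = 1 + 0 = 1)
u(r) = 2*r**3 (u(r) = r**2*(2*r) = 2*r**3)
S = 6 (S = -62 + 68 = 6)
S*u(d(6)) = 6*(2*1**3) = 6*(2*1) = 6*2 = 12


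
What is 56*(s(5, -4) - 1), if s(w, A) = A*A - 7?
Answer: 448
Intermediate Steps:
s(w, A) = -7 + A**2 (s(w, A) = A**2 - 7 = -7 + A**2)
56*(s(5, -4) - 1) = 56*((-7 + (-4)**2) - 1) = 56*((-7 + 16) - 1) = 56*(9 - 1) = 56*8 = 448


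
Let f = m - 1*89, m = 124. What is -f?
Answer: -35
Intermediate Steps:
f = 35 (f = 124 - 1*89 = 124 - 89 = 35)
-f = -1*35 = -35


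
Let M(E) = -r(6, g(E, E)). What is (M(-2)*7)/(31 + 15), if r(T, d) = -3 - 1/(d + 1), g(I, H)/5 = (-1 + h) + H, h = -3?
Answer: 301/667 ≈ 0.45127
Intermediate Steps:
g(I, H) = -20 + 5*H (g(I, H) = 5*((-1 - 3) + H) = 5*(-4 + H) = -20 + 5*H)
r(T, d) = -3 - 1/(1 + d)
M(E) = -(56 - 15*E)/(-19 + 5*E) (M(E) = -(-4 - 3*(-20 + 5*E))/(1 + (-20 + 5*E)) = -(-4 + (60 - 15*E))/(-19 + 5*E) = -(56 - 15*E)/(-19 + 5*E))
(M(-2)*7)/(31 + 15) = (((-56 + 15*(-2))/(-19 + 5*(-2)))*7)/(31 + 15) = (((-56 - 30)/(-19 - 10))*7)/46 = ((-86/(-29))*7)*(1/46) = (-1/29*(-86)*7)*(1/46) = ((86/29)*7)*(1/46) = (602/29)*(1/46) = 301/667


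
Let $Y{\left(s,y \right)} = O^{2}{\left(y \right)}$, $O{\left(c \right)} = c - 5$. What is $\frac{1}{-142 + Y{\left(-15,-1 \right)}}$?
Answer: $- \frac{1}{106} \approx -0.009434$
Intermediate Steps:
$O{\left(c \right)} = -5 + c$ ($O{\left(c \right)} = c - 5 = -5 + c$)
$Y{\left(s,y \right)} = \left(-5 + y\right)^{2}$
$\frac{1}{-142 + Y{\left(-15,-1 \right)}} = \frac{1}{-142 + \left(-5 - 1\right)^{2}} = \frac{1}{-142 + \left(-6\right)^{2}} = \frac{1}{-142 + 36} = \frac{1}{-106} = - \frac{1}{106}$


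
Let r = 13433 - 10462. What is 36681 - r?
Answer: 33710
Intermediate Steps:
r = 2971
36681 - r = 36681 - 1*2971 = 36681 - 2971 = 33710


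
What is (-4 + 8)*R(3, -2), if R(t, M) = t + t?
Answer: 24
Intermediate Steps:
R(t, M) = 2*t
(-4 + 8)*R(3, -2) = (-4 + 8)*(2*3) = 4*6 = 24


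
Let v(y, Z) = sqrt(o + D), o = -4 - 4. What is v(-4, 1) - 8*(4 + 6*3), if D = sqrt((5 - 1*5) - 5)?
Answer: -176 + sqrt(-8 + I*sqrt(5)) ≈ -175.61 + 2.8554*I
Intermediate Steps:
o = -8
D = I*sqrt(5) (D = sqrt((5 - 5) - 5) = sqrt(0 - 5) = sqrt(-5) = I*sqrt(5) ≈ 2.2361*I)
v(y, Z) = sqrt(-8 + I*sqrt(5))
v(-4, 1) - 8*(4 + 6*3) = sqrt(-8 + I*sqrt(5)) - 8*(4 + 6*3) = sqrt(-8 + I*sqrt(5)) - 8*(4 + 18) = sqrt(-8 + I*sqrt(5)) - 8*22 = sqrt(-8 + I*sqrt(5)) - 176 = -176 + sqrt(-8 + I*sqrt(5))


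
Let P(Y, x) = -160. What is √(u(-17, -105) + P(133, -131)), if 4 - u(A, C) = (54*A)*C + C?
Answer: I*√96441 ≈ 310.55*I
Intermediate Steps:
u(A, C) = 4 - C - 54*A*C (u(A, C) = 4 - ((54*A)*C + C) = 4 - (54*A*C + C) = 4 - (C + 54*A*C) = 4 + (-C - 54*A*C) = 4 - C - 54*A*C)
√(u(-17, -105) + P(133, -131)) = √((4 - 1*(-105) - 54*(-17)*(-105)) - 160) = √((4 + 105 - 96390) - 160) = √(-96281 - 160) = √(-96441) = I*√96441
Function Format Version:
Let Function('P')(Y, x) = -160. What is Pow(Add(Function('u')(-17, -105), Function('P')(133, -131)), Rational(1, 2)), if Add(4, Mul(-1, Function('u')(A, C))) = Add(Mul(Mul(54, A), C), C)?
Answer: Mul(I, Pow(96441, Rational(1, 2))) ≈ Mul(310.55, I)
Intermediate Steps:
Function('u')(A, C) = Add(4, Mul(-1, C), Mul(-54, A, C)) (Function('u')(A, C) = Add(4, Mul(-1, Add(Mul(Mul(54, A), C), C))) = Add(4, Mul(-1, Add(Mul(54, A, C), C))) = Add(4, Mul(-1, Add(C, Mul(54, A, C)))) = Add(4, Add(Mul(-1, C), Mul(-54, A, C))) = Add(4, Mul(-1, C), Mul(-54, A, C)))
Pow(Add(Function('u')(-17, -105), Function('P')(133, -131)), Rational(1, 2)) = Pow(Add(Add(4, Mul(-1, -105), Mul(-54, -17, -105)), -160), Rational(1, 2)) = Pow(Add(Add(4, 105, -96390), -160), Rational(1, 2)) = Pow(Add(-96281, -160), Rational(1, 2)) = Pow(-96441, Rational(1, 2)) = Mul(I, Pow(96441, Rational(1, 2)))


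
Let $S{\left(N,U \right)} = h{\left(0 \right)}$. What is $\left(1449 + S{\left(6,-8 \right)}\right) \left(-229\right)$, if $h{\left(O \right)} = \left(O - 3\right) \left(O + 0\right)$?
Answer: $-331821$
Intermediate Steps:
$h{\left(O \right)} = O \left(-3 + O\right)$ ($h{\left(O \right)} = \left(-3 + O\right) O = O \left(-3 + O\right)$)
$S{\left(N,U \right)} = 0$ ($S{\left(N,U \right)} = 0 \left(-3 + 0\right) = 0 \left(-3\right) = 0$)
$\left(1449 + S{\left(6,-8 \right)}\right) \left(-229\right) = \left(1449 + 0\right) \left(-229\right) = 1449 \left(-229\right) = -331821$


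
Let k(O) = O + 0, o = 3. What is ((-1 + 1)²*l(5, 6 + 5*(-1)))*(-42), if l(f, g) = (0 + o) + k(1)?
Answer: 0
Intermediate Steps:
k(O) = O
l(f, g) = 4 (l(f, g) = (0 + 3) + 1 = 3 + 1 = 4)
((-1 + 1)²*l(5, 6 + 5*(-1)))*(-42) = ((-1 + 1)²*4)*(-42) = (0²*4)*(-42) = (0*4)*(-42) = 0*(-42) = 0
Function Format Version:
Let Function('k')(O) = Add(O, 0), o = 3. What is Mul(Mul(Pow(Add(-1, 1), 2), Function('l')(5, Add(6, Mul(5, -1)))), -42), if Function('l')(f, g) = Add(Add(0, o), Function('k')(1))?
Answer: 0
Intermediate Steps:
Function('k')(O) = O
Function('l')(f, g) = 4 (Function('l')(f, g) = Add(Add(0, 3), 1) = Add(3, 1) = 4)
Mul(Mul(Pow(Add(-1, 1), 2), Function('l')(5, Add(6, Mul(5, -1)))), -42) = Mul(Mul(Pow(Add(-1, 1), 2), 4), -42) = Mul(Mul(Pow(0, 2), 4), -42) = Mul(Mul(0, 4), -42) = Mul(0, -42) = 0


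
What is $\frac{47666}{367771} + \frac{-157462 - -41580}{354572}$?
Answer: $- \frac{12858505035}{65200649506} \approx -0.19721$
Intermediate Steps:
$\frac{47666}{367771} + \frac{-157462 - -41580}{354572} = 47666 \cdot \frac{1}{367771} + \left(-157462 + 41580\right) \frac{1}{354572} = \frac{47666}{367771} - \frac{57941}{177286} = - \frac{12858505035}{65200649506}$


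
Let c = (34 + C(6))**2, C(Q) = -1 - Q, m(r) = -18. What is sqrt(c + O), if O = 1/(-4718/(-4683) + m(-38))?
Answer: sqrt(480622974)/812 ≈ 26.999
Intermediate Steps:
O = -669/11368 (O = 1/(-4718/(-4683) - 18) = 1/(-4718*(-1/4683) - 18) = 1/(674/669 - 18) = 1/(-11368/669) = -669/11368 ≈ -0.058849)
c = 729 (c = (34 + (-1 - 1*6))**2 = (34 + (-1 - 6))**2 = (34 - 7)**2 = 27**2 = 729)
sqrt(c + O) = sqrt(729 - 669/11368) = sqrt(8286603/11368) = sqrt(480622974)/812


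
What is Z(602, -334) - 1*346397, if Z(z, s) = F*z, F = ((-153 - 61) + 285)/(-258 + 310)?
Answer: -8984951/26 ≈ -3.4558e+5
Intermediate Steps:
F = 71/52 (F = (-214 + 285)/52 = 71*(1/52) = 71/52 ≈ 1.3654)
Z(z, s) = 71*z/52
Z(602, -334) - 1*346397 = (71/52)*602 - 1*346397 = 21371/26 - 346397 = -8984951/26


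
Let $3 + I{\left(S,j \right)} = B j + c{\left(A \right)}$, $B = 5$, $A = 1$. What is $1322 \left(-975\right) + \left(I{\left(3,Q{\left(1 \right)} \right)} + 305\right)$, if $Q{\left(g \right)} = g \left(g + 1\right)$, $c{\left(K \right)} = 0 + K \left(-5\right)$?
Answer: $-1288643$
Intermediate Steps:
$c{\left(K \right)} = - 5 K$ ($c{\left(K \right)} = 0 - 5 K = - 5 K$)
$Q{\left(g \right)} = g \left(1 + g\right)$
$I{\left(S,j \right)} = -8 + 5 j$ ($I{\left(S,j \right)} = -3 + \left(5 j - 5\right) = -3 + \left(-5 + 5 j\right) = -8 + 5 j$)
$1322 \left(-975\right) + \left(I{\left(3,Q{\left(1 \right)} \right)} + 305\right) = 1322 \left(-975\right) + \left(\left(-8 + 5 \cdot 1 \left(1 + 1\right)\right) + 305\right) = -1288950 + \left(\left(-8 + 5 \cdot 1 \cdot 2\right) + 305\right) = -1288950 + \left(\left(-8 + 5 \cdot 2\right) + 305\right) = -1288950 + \left(\left(-8 + 10\right) + 305\right) = -1288950 + \left(2 + 305\right) = -1288950 + 307 = -1288643$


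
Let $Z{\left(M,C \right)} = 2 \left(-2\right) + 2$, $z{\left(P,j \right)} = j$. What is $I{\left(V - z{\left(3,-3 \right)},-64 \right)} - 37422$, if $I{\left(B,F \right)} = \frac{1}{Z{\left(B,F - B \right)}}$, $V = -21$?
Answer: $- \frac{74845}{2} \approx -37423.0$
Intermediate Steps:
$Z{\left(M,C \right)} = -2$ ($Z{\left(M,C \right)} = -4 + 2 = -2$)
$I{\left(B,F \right)} = - \frac{1}{2}$ ($I{\left(B,F \right)} = \frac{1}{-2} = - \frac{1}{2}$)
$I{\left(V - z{\left(3,-3 \right)},-64 \right)} - 37422 = - \frac{1}{2} - 37422 = - \frac{74845}{2}$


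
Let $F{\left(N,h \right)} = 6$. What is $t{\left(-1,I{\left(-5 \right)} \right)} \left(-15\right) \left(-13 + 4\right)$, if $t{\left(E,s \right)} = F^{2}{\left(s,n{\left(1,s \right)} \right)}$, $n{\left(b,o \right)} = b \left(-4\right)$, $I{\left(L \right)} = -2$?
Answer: $4860$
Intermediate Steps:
$n{\left(b,o \right)} = - 4 b$
$t{\left(E,s \right)} = 36$ ($t{\left(E,s \right)} = 6^{2} = 36$)
$t{\left(-1,I{\left(-5 \right)} \right)} \left(-15\right) \left(-13 + 4\right) = 36 \left(-15\right) \left(-13 + 4\right) = \left(-540\right) \left(-9\right) = 4860$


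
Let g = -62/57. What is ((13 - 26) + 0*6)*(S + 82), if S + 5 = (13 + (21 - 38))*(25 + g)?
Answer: 13819/57 ≈ 242.44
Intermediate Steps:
g = -62/57 (g = -62*1/57 = -62/57 ≈ -1.0877)
S = -5737/57 (S = -5 + (13 + (21 - 38))*(25 - 62/57) = -5 + (13 - 17)*(1363/57) = -5 - 4*1363/57 = -5 - 5452/57 = -5737/57 ≈ -100.65)
((13 - 26) + 0*6)*(S + 82) = ((13 - 26) + 0*6)*(-5737/57 + 82) = (-13 + 0)*(-1063/57) = -13*(-1063/57) = 13819/57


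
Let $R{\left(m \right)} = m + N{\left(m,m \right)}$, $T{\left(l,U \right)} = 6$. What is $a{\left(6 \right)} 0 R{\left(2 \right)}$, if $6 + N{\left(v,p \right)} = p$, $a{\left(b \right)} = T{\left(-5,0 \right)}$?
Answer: $0$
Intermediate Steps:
$a{\left(b \right)} = 6$
$N{\left(v,p \right)} = -6 + p$
$R{\left(m \right)} = -6 + 2 m$ ($R{\left(m \right)} = m + \left(-6 + m\right) = -6 + 2 m$)
$a{\left(6 \right)} 0 R{\left(2 \right)} = 6 \cdot 0 \left(-6 + 2 \cdot 2\right) = 0 \left(-6 + 4\right) = 0 \left(-2\right) = 0$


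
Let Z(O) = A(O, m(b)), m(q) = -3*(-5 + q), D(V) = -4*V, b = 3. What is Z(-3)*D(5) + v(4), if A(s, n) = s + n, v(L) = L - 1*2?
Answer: -58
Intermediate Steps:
m(q) = 15 - 3*q
v(L) = -2 + L (v(L) = L - 2 = -2 + L)
A(s, n) = n + s
Z(O) = 6 + O (Z(O) = (15 - 3*3) + O = (15 - 9) + O = 6 + O)
Z(-3)*D(5) + v(4) = (6 - 3)*(-4*5) + (-2 + 4) = 3*(-20) + 2 = -60 + 2 = -58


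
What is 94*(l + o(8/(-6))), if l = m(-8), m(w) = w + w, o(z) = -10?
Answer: -2444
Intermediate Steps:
m(w) = 2*w
l = -16 (l = 2*(-8) = -16)
94*(l + o(8/(-6))) = 94*(-16 - 10) = 94*(-26) = -2444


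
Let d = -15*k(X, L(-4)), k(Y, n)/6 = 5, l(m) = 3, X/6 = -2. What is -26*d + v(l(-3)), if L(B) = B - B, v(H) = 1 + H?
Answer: 11704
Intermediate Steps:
X = -12 (X = 6*(-2) = -12)
L(B) = 0
k(Y, n) = 30 (k(Y, n) = 6*5 = 30)
d = -450 (d = -15*30 = -450)
-26*d + v(l(-3)) = -26*(-450) + (1 + 3) = 11700 + 4 = 11704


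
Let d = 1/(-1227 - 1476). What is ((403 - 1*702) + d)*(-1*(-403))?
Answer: -325703794/2703 ≈ -1.2050e+5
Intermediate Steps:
d = -1/2703 (d = 1/(-2703) = -1/2703 ≈ -0.00036996)
((403 - 1*702) + d)*(-1*(-403)) = ((403 - 1*702) - 1/2703)*(-1*(-403)) = ((403 - 702) - 1/2703)*403 = (-299 - 1/2703)*403 = -808198/2703*403 = -325703794/2703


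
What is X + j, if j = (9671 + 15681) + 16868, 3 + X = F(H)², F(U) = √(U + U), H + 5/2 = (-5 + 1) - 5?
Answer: 42194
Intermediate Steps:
H = -23/2 (H = -5/2 + ((-5 + 1) - 5) = -5/2 + (-4 - 5) = -5/2 - 9 = -23/2 ≈ -11.500)
F(U) = √2*√U (F(U) = √(2*U) = √2*√U)
X = -26 (X = -3 + (√2*√(-23/2))² = -3 + (√2*(I*√46/2))² = -3 + (I*√23)² = -3 - 23 = -26)
j = 42220 (j = 25352 + 16868 = 42220)
X + j = -26 + 42220 = 42194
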